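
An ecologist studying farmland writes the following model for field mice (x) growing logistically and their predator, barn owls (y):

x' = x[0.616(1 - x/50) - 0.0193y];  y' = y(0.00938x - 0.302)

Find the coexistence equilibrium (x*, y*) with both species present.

From dy/dt = 0 with y > 0: 0.00938x* = 0.302, so x* = 32.2.
Substitute into dx/dt = 0: 0.616(1 - 32.2/50) = 0.0193y*.
The bracket is 0.356, giving y* = 0.219/0.0193 = 11.4.

x* ≈ 32.2, y* ≈ 11.4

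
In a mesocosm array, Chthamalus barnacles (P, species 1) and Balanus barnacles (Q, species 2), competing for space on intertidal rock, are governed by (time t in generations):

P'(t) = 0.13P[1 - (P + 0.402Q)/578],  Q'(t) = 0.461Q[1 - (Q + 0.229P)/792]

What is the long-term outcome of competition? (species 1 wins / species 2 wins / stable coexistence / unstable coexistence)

stable coexistence

Compare the nullcline intercepts: K1/α12 = 578/0.402 = 1440 > K2 = 792; K2/α21 = 792/0.229 = 3460 > K1 = 578.
Since both inequalities hold, each species can invade when rare, so the interior equilibrium is stable.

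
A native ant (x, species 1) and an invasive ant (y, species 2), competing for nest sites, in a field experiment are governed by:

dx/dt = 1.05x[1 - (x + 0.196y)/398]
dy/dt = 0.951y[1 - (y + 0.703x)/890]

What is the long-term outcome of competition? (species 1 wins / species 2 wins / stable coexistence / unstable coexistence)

stable coexistence

Compare the nullcline intercepts: K1/α12 = 398/0.196 = 2030 > K2 = 890; K2/α21 = 890/0.703 = 1270 > K1 = 398.
Since both inequalities hold, each species can invade when rare, so the interior equilibrium is stable.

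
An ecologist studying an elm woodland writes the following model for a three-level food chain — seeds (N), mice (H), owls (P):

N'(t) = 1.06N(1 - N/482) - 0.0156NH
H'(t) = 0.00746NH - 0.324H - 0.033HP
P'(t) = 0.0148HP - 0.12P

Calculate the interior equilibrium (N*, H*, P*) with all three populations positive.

From dP/dt = 0: 0.0148H* = 0.12, so H* = 8.11.
From dN/dt = 0: 1.06(1 - N*/482) = 0.0156·8.11, giving N* = 482·(1 - 0.119) = 424.
From dH/dt = 0: 0.00746·424 - 0.324 = 0.033P*, so P* = 2.84/0.033 = 86.1.

N* ≈ 424, H* ≈ 8.11, P* ≈ 86.1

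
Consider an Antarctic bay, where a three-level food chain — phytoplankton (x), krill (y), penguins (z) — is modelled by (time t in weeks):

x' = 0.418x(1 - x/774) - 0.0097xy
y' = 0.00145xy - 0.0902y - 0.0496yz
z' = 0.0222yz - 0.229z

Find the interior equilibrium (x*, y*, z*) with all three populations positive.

x* ≈ 589, y* ≈ 10.3, z* ≈ 15.4

From dz/dt = 0: 0.0222y* = 0.229, so y* = 10.3.
From dx/dt = 0: 0.418(1 - x*/774) = 0.0097·10.3, giving x* = 774·(1 - 0.239) = 589.
From dy/dt = 0: 0.00145·589 - 0.0902 = 0.0496z*, so z* = 0.763/0.0496 = 15.4.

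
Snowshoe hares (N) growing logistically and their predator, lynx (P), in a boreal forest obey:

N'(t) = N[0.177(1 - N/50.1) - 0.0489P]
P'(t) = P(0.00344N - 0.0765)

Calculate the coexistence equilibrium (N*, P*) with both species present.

From dP/dt = 0 with P > 0: 0.00344N* = 0.0765, so N* = 22.2.
Substitute into dN/dt = 0: 0.177(1 - 22.2/50.1) = 0.0489P*.
The bracket is 0.556, giving P* = 0.0984/0.0489 = 2.01.

N* ≈ 22.2, P* ≈ 2.01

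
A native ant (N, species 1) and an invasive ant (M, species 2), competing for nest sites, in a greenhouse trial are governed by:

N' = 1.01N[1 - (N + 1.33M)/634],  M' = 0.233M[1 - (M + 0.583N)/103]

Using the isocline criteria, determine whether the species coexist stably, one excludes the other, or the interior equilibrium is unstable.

species 1 excludes species 2

Compare the nullcline intercepts: K1/α12 = 634/1.33 = 477 > K2 = 103; K2/α21 = 103/0.583 = 177 < K1 = 634.
Since the inequalities point opposite ways, species 1 can invade but species 2 cannot.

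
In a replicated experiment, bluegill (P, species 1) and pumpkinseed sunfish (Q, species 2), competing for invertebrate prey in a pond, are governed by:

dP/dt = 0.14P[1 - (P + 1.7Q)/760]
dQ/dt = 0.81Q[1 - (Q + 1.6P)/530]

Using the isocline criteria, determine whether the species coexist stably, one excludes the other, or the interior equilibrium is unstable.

Compare the nullcline intercepts: K1/α12 = 760/1.7 = 447 < K2 = 530; K2/α21 = 530/1.6 = 331 < K1 = 760.
Since both are reversed, neither can invade when rare; the interior point is a saddle.

unstable coexistence (outcome depends on initial conditions)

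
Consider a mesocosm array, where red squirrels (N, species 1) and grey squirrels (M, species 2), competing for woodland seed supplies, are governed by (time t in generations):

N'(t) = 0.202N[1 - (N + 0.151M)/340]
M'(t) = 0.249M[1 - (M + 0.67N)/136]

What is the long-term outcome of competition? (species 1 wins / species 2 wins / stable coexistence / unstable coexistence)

Compare the nullcline intercepts: K1/α12 = 340/0.151 = 2250 > K2 = 136; K2/α21 = 136/0.67 = 203 < K1 = 340.
Since the inequalities point opposite ways, species 1 can invade but species 2 cannot.

species 1 excludes species 2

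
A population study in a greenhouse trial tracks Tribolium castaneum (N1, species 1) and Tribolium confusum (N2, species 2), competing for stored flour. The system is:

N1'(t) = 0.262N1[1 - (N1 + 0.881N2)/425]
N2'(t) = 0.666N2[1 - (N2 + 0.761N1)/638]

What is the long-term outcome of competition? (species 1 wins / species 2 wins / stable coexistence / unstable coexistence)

species 2 excludes species 1

Compare the nullcline intercepts: K1/α12 = 425/0.881 = 482 < K2 = 638; K2/α21 = 638/0.761 = 838 > K1 = 425.
Since the inequalities point opposite ways, species 2 can invade but species 1 cannot.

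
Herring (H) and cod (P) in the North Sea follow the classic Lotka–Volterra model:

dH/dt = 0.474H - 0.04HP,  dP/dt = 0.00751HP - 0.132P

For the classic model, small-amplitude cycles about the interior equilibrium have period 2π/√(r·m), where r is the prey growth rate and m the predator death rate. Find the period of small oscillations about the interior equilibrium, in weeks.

T ≈ 25.1 weeks

Here r = 0.474 and m = 0.132, so r·m = 0.0626.
ω = √0.0626 = 0.25 per week, hence T = 2π/ω ≈ 25.1 weeks.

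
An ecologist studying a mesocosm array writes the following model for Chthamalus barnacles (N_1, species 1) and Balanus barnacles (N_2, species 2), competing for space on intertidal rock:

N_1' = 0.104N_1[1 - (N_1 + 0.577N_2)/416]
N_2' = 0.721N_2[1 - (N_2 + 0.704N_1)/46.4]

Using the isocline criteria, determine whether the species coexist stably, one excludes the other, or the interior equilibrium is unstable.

species 1 excludes species 2

Compare the nullcline intercepts: K1/α12 = 416/0.577 = 721 > K2 = 46.4; K2/α21 = 46.4/0.704 = 65.9 < K1 = 416.
Since the inequalities point opposite ways, species 1 can invade but species 2 cannot.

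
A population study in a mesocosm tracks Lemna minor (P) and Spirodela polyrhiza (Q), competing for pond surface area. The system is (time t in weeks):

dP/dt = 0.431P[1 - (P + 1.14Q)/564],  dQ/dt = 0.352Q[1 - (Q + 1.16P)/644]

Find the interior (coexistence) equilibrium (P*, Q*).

P* ≈ 528, Q* ≈ 31.8

Setting both brackets to zero gives the nullclines P + 1.14Q = 564 and 1.16P + Q = 644.
Substituting Q = 644 - 1.16P into the first: P(1 - 1.14·1.16) = 564 - 1.14·644.
So P* = -170/-0.322 = 528, and then Q* = 644 - 1.16·528 = 31.8.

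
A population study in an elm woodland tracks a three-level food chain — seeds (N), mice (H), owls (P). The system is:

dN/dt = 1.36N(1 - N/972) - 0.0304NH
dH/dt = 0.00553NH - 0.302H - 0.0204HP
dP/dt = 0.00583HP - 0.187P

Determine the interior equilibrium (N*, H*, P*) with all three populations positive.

N* ≈ 275, H* ≈ 32.1, P* ≈ 59.8

From dP/dt = 0: 0.00583H* = 0.187, so H* = 32.1.
From dN/dt = 0: 1.36(1 - N*/972) = 0.0304·32.1, giving N* = 972·(1 - 0.717) = 275.
From dH/dt = 0: 0.00553·275 - 0.302 = 0.0204P*, so P* = 1.22/0.0204 = 59.8.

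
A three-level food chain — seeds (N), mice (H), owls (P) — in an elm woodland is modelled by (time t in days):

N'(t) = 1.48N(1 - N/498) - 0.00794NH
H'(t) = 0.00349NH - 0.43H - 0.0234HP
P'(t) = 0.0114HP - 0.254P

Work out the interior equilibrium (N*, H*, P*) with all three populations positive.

From dP/dt = 0: 0.0114H* = 0.254, so H* = 22.3.
From dN/dt = 0: 1.48(1 - N*/498) = 0.00794·22.3, giving N* = 498·(1 - 0.12) = 438.
From dH/dt = 0: 0.00349·438 - 0.43 = 0.0234P*, so P* = 1.1/0.0234 = 47.

N* ≈ 438, H* ≈ 22.3, P* ≈ 47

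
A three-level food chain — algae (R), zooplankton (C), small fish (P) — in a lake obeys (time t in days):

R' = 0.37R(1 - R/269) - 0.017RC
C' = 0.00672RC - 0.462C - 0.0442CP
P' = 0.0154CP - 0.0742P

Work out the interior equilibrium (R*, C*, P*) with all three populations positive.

From dP/dt = 0: 0.0154C* = 0.0742, so C* = 4.82.
From dR/dt = 0: 0.37(1 - R*/269) = 0.017·4.82, giving R* = 269·(1 - 0.221) = 209.
From dC/dt = 0: 0.00672·209 - 0.462 = 0.0442P*, so P* = 0.946/0.0442 = 21.4.

R* ≈ 209, C* ≈ 4.82, P* ≈ 21.4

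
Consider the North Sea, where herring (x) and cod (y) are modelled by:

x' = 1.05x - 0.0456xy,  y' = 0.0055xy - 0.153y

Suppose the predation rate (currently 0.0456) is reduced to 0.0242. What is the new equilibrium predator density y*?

y* ≈ 43.4

At the interior fixed point, setting dx/dt = 0 with x > 0 fixes y* = (prey growth rate)/(xy coefficient) — independent of the other coefficients.
With the change, y* = 1.05/0.0242 = 43.4; it rises from 23.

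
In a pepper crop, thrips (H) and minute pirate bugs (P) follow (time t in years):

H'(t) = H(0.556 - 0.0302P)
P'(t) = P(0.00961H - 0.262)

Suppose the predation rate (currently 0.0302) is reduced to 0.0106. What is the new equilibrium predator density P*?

At the interior fixed point, setting dH/dt = 0 with H > 0 fixes P* = (prey growth rate)/(HP coefficient) — independent of the other coefficients.
With the change, P* = 0.556/0.0106 = 52.5; it rises from 18.4.

P* ≈ 52.5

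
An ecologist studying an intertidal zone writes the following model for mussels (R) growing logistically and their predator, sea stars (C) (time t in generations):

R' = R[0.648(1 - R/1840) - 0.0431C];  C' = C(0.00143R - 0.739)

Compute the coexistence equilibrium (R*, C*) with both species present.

From dC/dt = 0 with C > 0: 0.00143R* = 0.739, so R* = 517.
Substitute into dR/dt = 0: 0.648(1 - 517/1840) = 0.0431C*.
The bracket is 0.719, giving C* = 0.466/0.0431 = 10.8.

R* ≈ 517, C* ≈ 10.8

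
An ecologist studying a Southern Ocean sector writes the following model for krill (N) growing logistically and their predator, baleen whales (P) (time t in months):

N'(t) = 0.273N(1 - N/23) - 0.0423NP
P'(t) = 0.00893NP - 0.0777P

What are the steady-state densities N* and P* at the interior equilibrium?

N* ≈ 8.7, P* ≈ 4.01

From dP/dt = 0 with P > 0: 0.00893N* = 0.0777, so N* = 8.7.
Substitute into dN/dt = 0: 0.273(1 - 8.7/23) = 0.0423P*.
The bracket is 0.622, giving P* = 0.17/0.0423 = 4.01.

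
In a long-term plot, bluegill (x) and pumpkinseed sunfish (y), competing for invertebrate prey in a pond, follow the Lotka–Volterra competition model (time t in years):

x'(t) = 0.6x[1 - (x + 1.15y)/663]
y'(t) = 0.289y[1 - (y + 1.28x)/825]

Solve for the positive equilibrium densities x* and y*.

Setting both brackets to zero gives the nullclines x + 1.15y = 663 and 1.28x + y = 825.
Substituting y = 825 - 1.28x into the first: x(1 - 1.15·1.28) = 663 - 1.15·825.
So x* = -286/-0.472 = 605, and then y* = 825 - 1.28·605 = 50.1.

x* ≈ 605, y* ≈ 50.1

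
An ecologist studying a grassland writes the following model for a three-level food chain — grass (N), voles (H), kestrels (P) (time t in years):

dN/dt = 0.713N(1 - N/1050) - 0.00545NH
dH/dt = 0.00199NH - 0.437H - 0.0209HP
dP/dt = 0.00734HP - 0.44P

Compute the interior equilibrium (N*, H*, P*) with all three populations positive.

N* ≈ 569, H* ≈ 59.9, P* ≈ 33.3

From dP/dt = 0: 0.00734H* = 0.44, so H* = 59.9.
From dN/dt = 0: 0.713(1 - N*/1050) = 0.00545·59.9, giving N* = 1050·(1 - 0.458) = 569.
From dH/dt = 0: 0.00199·569 - 0.437 = 0.0209P*, so P* = 0.695/0.0209 = 33.3.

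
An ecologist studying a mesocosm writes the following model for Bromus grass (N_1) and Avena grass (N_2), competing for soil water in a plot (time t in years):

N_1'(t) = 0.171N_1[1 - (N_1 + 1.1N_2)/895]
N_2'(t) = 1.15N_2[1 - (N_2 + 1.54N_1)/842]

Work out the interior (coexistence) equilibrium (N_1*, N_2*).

Setting both brackets to zero gives the nullclines N_1 + 1.1N_2 = 895 and 1.54N_1 + N_2 = 842.
Substituting N_2 = 842 - 1.54N_1 into the first: N_1(1 - 1.1·1.54) = 895 - 1.1·842.
So N_1* = -31.2/-0.694 = 45, and then N_2* = 842 - 1.54·45 = 773.

N_1* ≈ 45, N_2* ≈ 773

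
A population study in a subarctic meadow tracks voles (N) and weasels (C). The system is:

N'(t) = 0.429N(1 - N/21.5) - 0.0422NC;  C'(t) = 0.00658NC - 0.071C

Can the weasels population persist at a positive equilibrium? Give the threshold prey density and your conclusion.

The predator equation gives dC/dt > 0 only when N > 0.071/0.00658 = 10.8.
Without the predator, N → K = 21.5. Since 21.5 > 10.8, the predator can invade and persist.

Threshold N = 10.8; K > 10.8, so yes, the predator persists.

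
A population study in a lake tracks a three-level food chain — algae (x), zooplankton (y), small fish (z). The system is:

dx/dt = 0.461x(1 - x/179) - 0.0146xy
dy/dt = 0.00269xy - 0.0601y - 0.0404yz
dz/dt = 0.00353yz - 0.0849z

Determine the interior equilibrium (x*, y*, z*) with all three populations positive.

From dz/dt = 0: 0.00353y* = 0.0849, so y* = 24.1.
From dx/dt = 0: 0.461(1 - x*/179) = 0.0146·24.1, giving x* = 179·(1 - 0.762) = 42.7.
From dy/dt = 0: 0.00269·42.7 - 0.0601 = 0.0404z*, so z* = 0.0546/0.0404 = 1.35.

x* ≈ 42.7, y* ≈ 24.1, z* ≈ 1.35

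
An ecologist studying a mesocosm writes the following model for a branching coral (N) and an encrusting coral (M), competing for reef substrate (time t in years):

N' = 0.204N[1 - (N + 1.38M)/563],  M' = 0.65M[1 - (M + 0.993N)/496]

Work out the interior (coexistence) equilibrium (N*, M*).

Setting both brackets to zero gives the nullclines N + 1.38M = 563 and 0.993N + M = 496.
Substituting M = 496 - 0.993N into the first: N(1 - 1.38·0.993) = 563 - 1.38·496.
So N* = -121/-0.37 = 328, and then M* = 496 - 0.993·328 = 170.

N* ≈ 328, M* ≈ 170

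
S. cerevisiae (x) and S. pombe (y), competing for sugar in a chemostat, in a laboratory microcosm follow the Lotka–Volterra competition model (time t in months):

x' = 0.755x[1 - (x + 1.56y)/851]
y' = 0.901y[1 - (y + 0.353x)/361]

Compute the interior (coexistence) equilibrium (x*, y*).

Setting both brackets to zero gives the nullclines x + 1.56y = 851 and 0.353x + y = 361.
Substituting y = 361 - 0.353x into the first: x(1 - 1.56·0.353) = 851 - 1.56·361.
So x* = 288/0.449 = 641, and then y* = 361 - 0.353·641 = 135.

x* ≈ 641, y* ≈ 135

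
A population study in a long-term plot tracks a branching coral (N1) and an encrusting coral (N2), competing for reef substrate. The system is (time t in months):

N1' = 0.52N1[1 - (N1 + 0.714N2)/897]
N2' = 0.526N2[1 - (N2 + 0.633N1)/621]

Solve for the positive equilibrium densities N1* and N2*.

Setting both brackets to zero gives the nullclines N1 + 0.714N2 = 897 and 0.633N1 + N2 = 621.
Substituting N2 = 621 - 0.633N1 into the first: N1(1 - 0.714·0.633) = 897 - 0.714·621.
So N1* = 454/0.548 = 828, and then N2* = 621 - 0.633·828 = 97.1.

N1* ≈ 828, N2* ≈ 97.1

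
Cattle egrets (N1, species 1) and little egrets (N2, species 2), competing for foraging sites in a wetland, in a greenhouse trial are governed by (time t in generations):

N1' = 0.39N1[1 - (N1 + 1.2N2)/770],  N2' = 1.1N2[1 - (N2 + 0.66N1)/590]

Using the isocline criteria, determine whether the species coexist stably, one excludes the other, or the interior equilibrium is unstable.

stable coexistence

Compare the nullcline intercepts: K1/α12 = 770/1.2 = 642 > K2 = 590; K2/α21 = 590/0.66 = 894 > K1 = 770.
Since both inequalities hold, each species can invade when rare, so the interior equilibrium is stable.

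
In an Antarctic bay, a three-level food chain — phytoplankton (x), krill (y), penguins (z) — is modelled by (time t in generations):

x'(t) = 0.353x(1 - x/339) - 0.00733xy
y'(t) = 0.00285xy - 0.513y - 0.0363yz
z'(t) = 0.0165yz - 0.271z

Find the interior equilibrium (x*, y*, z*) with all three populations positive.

x* ≈ 223, y* ≈ 16.4, z* ≈ 3.41

From dz/dt = 0: 0.0165y* = 0.271, so y* = 16.4.
From dx/dt = 0: 0.353(1 - x*/339) = 0.00733·16.4, giving x* = 339·(1 - 0.341) = 223.
From dy/dt = 0: 0.00285·223 - 0.513 = 0.0363z*, so z* = 0.124/0.0363 = 3.41.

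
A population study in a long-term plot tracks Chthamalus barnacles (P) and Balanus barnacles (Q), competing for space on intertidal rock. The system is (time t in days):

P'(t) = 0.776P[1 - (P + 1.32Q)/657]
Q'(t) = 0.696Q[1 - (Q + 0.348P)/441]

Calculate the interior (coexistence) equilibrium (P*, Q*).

P* ≈ 139, Q* ≈ 393

Setting both brackets to zero gives the nullclines P + 1.32Q = 657 and 0.348P + Q = 441.
Substituting Q = 441 - 0.348P into the first: P(1 - 1.32·0.348) = 657 - 1.32·441.
So P* = 74.9/0.541 = 139, and then Q* = 441 - 0.348·139 = 393.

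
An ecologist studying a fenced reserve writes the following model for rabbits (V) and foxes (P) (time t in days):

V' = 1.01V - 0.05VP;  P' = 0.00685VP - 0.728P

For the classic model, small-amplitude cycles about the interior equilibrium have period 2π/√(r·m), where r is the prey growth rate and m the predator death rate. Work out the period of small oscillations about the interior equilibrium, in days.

Here r = 1.01 and m = 0.728, so r·m = 0.735.
ω = √0.735 = 0.857 per day, hence T = 2π/ω ≈ 7.33 days.

T ≈ 7.33 days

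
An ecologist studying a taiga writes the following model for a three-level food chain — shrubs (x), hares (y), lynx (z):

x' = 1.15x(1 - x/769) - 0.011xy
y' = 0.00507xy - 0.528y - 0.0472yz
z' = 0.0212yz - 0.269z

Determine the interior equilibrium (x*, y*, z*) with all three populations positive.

From dz/dt = 0: 0.0212y* = 0.269, so y* = 12.7.
From dx/dt = 0: 1.15(1 - x*/769) = 0.011·12.7, giving x* = 769·(1 - 0.121) = 676.
From dy/dt = 0: 0.00507·676 - 0.528 = 0.0472z*, so z* = 2.9/0.0472 = 61.4.

x* ≈ 676, y* ≈ 12.7, z* ≈ 61.4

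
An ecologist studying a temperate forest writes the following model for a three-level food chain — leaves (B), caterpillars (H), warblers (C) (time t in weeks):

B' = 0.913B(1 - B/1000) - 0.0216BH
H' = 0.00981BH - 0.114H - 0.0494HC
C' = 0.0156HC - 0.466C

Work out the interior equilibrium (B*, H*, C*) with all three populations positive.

From dC/dt = 0: 0.0156H* = 0.466, so H* = 29.9.
From dB/dt = 0: 0.913(1 - B*/1000) = 0.0216·29.9, giving B* = 1000·(1 - 0.707) = 293.
From dH/dt = 0: 0.00981·293 - 0.114 = 0.0494C*, so C* = 2.76/0.0494 = 55.9.

B* ≈ 293, H* ≈ 29.9, C* ≈ 55.9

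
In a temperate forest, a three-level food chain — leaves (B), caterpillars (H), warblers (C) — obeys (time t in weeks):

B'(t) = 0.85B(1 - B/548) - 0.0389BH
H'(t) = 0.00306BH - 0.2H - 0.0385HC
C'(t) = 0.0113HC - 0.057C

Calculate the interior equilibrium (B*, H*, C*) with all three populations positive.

B* ≈ 421, H* ≈ 5.04, C* ≈ 28.3

From dC/dt = 0: 0.0113H* = 0.057, so H* = 5.04.
From dB/dt = 0: 0.85(1 - B*/548) = 0.0389·5.04, giving B* = 548·(1 - 0.231) = 421.
From dH/dt = 0: 0.00306·421 - 0.2 = 0.0385C*, so C* = 1.09/0.0385 = 28.3.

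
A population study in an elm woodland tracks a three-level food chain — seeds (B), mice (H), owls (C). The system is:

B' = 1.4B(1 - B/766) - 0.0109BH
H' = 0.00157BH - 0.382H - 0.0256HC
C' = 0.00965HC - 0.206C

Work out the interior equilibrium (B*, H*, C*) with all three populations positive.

B* ≈ 639, H* ≈ 21.3, C* ≈ 24.2

From dC/dt = 0: 0.00965H* = 0.206, so H* = 21.3.
From dB/dt = 0: 1.4(1 - B*/766) = 0.0109·21.3, giving B* = 766·(1 - 0.166) = 639.
From dH/dt = 0: 0.00157·639 - 0.382 = 0.0256C*, so C* = 0.621/0.0256 = 24.2.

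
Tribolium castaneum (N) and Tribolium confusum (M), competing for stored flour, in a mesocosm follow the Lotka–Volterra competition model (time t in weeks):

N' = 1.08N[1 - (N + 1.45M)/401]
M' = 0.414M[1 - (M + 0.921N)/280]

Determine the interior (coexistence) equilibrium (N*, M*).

N* ≈ 14.9, M* ≈ 266

Setting both brackets to zero gives the nullclines N + 1.45M = 401 and 0.921N + M = 280.
Substituting M = 280 - 0.921N into the first: N(1 - 1.45·0.921) = 401 - 1.45·280.
So N* = -5/-0.335 = 14.9, and then M* = 280 - 0.921·14.9 = 266.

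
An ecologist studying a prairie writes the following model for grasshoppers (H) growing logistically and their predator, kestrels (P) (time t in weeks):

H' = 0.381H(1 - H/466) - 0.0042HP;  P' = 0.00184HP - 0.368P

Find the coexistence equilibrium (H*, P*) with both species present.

From dP/dt = 0 with P > 0: 0.00184H* = 0.368, so H* = 200.
Substitute into dH/dt = 0: 0.381(1 - 200/466) = 0.0042P*.
The bracket is 0.571, giving P* = 0.217/0.0042 = 51.8.

H* ≈ 200, P* ≈ 51.8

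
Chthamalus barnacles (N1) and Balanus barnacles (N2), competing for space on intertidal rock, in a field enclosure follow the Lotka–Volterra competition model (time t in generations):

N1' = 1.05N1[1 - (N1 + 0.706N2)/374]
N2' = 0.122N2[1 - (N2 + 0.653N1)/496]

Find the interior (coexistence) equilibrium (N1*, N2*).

Setting both brackets to zero gives the nullclines N1 + 0.706N2 = 374 and 0.653N1 + N2 = 496.
Substituting N2 = 496 - 0.653N1 into the first: N1(1 - 0.706·0.653) = 374 - 0.706·496.
So N1* = 23.8/0.539 = 44.2, and then N2* = 496 - 0.653·44.2 = 467.

N1* ≈ 44.2, N2* ≈ 467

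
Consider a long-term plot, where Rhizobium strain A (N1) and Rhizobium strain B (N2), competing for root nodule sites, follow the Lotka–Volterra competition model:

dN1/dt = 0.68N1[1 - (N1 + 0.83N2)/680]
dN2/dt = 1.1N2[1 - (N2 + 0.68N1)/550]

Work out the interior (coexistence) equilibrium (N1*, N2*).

Setting both brackets to zero gives the nullclines N1 + 0.83N2 = 680 and 0.68N1 + N2 = 550.
Substituting N2 = 550 - 0.68N1 into the first: N1(1 - 0.83·0.68) = 680 - 0.83·550.
So N1* = 224/0.436 = 513, and then N2* = 550 - 0.68·513 = 201.

N1* ≈ 513, N2* ≈ 201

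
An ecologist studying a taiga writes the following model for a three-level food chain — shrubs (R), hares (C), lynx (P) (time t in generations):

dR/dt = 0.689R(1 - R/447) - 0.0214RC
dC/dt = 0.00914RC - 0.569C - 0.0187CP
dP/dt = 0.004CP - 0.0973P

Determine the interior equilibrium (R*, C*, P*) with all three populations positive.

From dP/dt = 0: 0.004C* = 0.0973, so C* = 24.3.
From dR/dt = 0: 0.689(1 - R*/447) = 0.0214·24.3, giving R* = 447·(1 - 0.756) = 109.
From dC/dt = 0: 0.00914·109 - 0.569 = 0.0187P*, so P* = 0.43/0.0187 = 23.

R* ≈ 109, C* ≈ 24.3, P* ≈ 23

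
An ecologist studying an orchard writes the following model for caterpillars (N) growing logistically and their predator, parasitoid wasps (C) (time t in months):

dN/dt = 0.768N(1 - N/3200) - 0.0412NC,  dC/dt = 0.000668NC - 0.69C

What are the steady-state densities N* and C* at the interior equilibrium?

N* ≈ 1030, C* ≈ 12.6

From dC/dt = 0 with C > 0: 0.000668N* = 0.69, so N* = 1030.
Substitute into dN/dt = 0: 0.768(1 - 1030/3200) = 0.0412C*.
The bracket is 0.677, giving C* = 0.52/0.0412 = 12.6.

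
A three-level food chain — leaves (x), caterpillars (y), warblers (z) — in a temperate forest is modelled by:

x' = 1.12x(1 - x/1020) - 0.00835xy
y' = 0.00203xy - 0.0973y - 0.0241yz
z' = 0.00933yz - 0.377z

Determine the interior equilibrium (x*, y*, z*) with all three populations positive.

From dz/dt = 0: 0.00933y* = 0.377, so y* = 40.4.
From dx/dt = 0: 1.12(1 - x*/1020) = 0.00835·40.4, giving x* = 1020·(1 - 0.301) = 713.
From dy/dt = 0: 0.00203·713 - 0.0973 = 0.0241z*, so z* = 1.35/0.0241 = 56.

x* ≈ 713, y* ≈ 40.4, z* ≈ 56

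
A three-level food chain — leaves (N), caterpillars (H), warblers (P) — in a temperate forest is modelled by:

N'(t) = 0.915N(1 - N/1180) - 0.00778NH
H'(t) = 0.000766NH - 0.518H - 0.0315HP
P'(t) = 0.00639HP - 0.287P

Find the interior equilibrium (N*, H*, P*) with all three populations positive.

From dP/dt = 0: 0.00639H* = 0.287, so H* = 44.9.
From dN/dt = 0: 0.915(1 - N*/1180) = 0.00778·44.9, giving N* = 1180·(1 - 0.382) = 729.
From dH/dt = 0: 0.000766·729 - 0.518 = 0.0315P*, so P* = 0.0407/0.0315 = 1.29.

N* ≈ 729, H* ≈ 44.9, P* ≈ 1.29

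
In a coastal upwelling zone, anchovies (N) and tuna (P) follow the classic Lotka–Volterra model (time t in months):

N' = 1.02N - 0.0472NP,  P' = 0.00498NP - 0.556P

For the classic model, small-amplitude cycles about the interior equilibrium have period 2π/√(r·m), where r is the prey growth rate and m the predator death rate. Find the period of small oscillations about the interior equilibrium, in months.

Here r = 1.02 and m = 0.556, so r·m = 0.567.
ω = √0.567 = 0.753 per month, hence T = 2π/ω ≈ 8.34 months.

T ≈ 8.34 months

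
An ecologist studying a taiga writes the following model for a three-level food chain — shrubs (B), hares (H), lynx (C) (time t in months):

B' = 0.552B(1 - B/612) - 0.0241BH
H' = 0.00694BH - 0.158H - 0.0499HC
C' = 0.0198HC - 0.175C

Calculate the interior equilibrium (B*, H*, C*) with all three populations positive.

From dC/dt = 0: 0.0198H* = 0.175, so H* = 8.84.
From dB/dt = 0: 0.552(1 - B*/612) = 0.0241·8.84, giving B* = 612·(1 - 0.386) = 376.
From dH/dt = 0: 0.00694·376 - 0.158 = 0.0499C*, so C* = 2.45/0.0499 = 49.1.

B* ≈ 376, H* ≈ 8.84, C* ≈ 49.1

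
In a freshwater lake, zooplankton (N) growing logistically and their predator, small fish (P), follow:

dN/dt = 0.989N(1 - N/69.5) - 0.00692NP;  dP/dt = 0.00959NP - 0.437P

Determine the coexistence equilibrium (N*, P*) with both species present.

N* ≈ 45.6, P* ≈ 49.2

From dP/dt = 0 with P > 0: 0.00959N* = 0.437, so N* = 45.6.
Substitute into dN/dt = 0: 0.989(1 - 45.6/69.5) = 0.00692P*.
The bracket is 0.344, giving P* = 0.341/0.00692 = 49.2.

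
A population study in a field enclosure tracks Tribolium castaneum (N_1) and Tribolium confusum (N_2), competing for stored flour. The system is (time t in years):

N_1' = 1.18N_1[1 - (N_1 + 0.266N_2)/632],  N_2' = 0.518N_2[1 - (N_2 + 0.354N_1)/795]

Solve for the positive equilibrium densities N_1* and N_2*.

Setting both brackets to zero gives the nullclines N_1 + 0.266N_2 = 632 and 0.354N_1 + N_2 = 795.
Substituting N_2 = 795 - 0.354N_1 into the first: N_1(1 - 0.266·0.354) = 632 - 0.266·795.
So N_1* = 421/0.906 = 464, and then N_2* = 795 - 0.354·464 = 631.

N_1* ≈ 464, N_2* ≈ 631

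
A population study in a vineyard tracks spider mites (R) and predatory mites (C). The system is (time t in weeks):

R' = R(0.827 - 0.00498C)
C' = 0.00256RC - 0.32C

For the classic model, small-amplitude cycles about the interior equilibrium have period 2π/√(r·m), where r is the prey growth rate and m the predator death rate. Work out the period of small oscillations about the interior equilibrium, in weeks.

Here r = 0.827 and m = 0.32, so r·m = 0.265.
ω = √0.265 = 0.514 per week, hence T = 2π/ω ≈ 12.2 weeks.

T ≈ 12.2 weeks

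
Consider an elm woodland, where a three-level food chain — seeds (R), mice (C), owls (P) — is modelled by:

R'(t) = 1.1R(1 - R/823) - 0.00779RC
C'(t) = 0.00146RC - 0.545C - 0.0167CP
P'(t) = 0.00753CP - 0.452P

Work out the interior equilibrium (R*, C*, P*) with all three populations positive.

R* ≈ 473, C* ≈ 60, P* ≈ 8.73

From dP/dt = 0: 0.00753C* = 0.452, so C* = 60.
From dR/dt = 0: 1.1(1 - R*/823) = 0.00779·60, giving R* = 823·(1 - 0.425) = 473.
From dC/dt = 0: 0.00146·473 - 0.545 = 0.0167P*, so P* = 0.146/0.0167 = 8.73.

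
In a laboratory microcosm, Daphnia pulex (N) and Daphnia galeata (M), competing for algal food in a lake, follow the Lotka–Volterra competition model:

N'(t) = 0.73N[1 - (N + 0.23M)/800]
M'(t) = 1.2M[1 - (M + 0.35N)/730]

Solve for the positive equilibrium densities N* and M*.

Setting both brackets to zero gives the nullclines N + 0.23M = 800 and 0.35N + M = 730.
Substituting M = 730 - 0.35N into the first: N(1 - 0.23·0.35) = 800 - 0.23·730.
So N* = 632/0.919 = 687, and then M* = 730 - 0.35·687 = 489.

N* ≈ 687, M* ≈ 489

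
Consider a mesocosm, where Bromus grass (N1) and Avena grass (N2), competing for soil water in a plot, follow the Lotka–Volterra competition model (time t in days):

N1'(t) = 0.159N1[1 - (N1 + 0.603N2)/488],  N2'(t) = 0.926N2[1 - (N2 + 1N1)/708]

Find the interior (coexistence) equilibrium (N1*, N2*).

Setting both brackets to zero gives the nullclines N1 + 0.603N2 = 488 and 1N1 + N2 = 708.
Substituting N2 = 708 - 1N1 into the first: N1(1 - 0.603·1) = 488 - 0.603·708.
So N1* = 61.1/0.397 = 154, and then N2* = 708 - 1·154 = 554.

N1* ≈ 154, N2* ≈ 554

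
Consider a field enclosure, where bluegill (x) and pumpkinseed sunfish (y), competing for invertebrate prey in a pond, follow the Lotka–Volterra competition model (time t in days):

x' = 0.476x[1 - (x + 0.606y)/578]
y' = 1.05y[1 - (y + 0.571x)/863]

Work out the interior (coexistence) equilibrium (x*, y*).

Setting both brackets to zero gives the nullclines x + 0.606y = 578 and 0.571x + y = 863.
Substituting y = 863 - 0.571x into the first: x(1 - 0.606·0.571) = 578 - 0.606·863.
So x* = 55/0.654 = 84.1, and then y* = 863 - 0.571·84.1 = 815.

x* ≈ 84.1, y* ≈ 815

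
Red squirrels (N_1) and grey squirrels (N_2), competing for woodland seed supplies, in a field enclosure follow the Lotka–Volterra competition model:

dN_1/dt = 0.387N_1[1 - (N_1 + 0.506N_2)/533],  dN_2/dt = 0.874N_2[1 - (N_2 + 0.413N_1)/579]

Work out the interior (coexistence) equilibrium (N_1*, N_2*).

N_1* ≈ 303, N_2* ≈ 454

Setting both brackets to zero gives the nullclines N_1 + 0.506N_2 = 533 and 0.413N_1 + N_2 = 579.
Substituting N_2 = 579 - 0.413N_1 into the first: N_1(1 - 0.506·0.413) = 533 - 0.506·579.
So N_1* = 240/0.791 = 303, and then N_2* = 579 - 0.413·303 = 454.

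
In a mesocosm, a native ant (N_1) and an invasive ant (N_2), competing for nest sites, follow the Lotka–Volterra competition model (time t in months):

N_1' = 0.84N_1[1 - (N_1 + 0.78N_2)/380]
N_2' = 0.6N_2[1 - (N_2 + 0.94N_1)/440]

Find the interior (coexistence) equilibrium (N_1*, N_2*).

N_1* ≈ 138, N_2* ≈ 310

Setting both brackets to zero gives the nullclines N_1 + 0.78N_2 = 380 and 0.94N_1 + N_2 = 440.
Substituting N_2 = 440 - 0.94N_1 into the first: N_1(1 - 0.78·0.94) = 380 - 0.78·440.
So N_1* = 36.8/0.267 = 138, and then N_2* = 440 - 0.94·138 = 310.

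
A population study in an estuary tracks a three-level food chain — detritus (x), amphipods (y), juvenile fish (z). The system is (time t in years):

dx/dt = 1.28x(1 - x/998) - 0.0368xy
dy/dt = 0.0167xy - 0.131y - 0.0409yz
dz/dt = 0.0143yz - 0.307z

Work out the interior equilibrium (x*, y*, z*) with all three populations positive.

From dz/dt = 0: 0.0143y* = 0.307, so y* = 21.5.
From dx/dt = 0: 1.28(1 - x*/998) = 0.0368·21.5, giving x* = 998·(1 - 0.617) = 382.
From dy/dt = 0: 0.0167·382 - 0.131 = 0.0409z*, so z* = 6.25/0.0409 = 153.

x* ≈ 382, y* ≈ 21.5, z* ≈ 153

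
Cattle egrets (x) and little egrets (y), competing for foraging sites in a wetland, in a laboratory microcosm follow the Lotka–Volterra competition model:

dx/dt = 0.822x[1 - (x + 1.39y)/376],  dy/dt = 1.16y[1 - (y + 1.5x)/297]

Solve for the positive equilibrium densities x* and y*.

Setting both brackets to zero gives the nullclines x + 1.39y = 376 and 1.5x + y = 297.
Substituting y = 297 - 1.5x into the first: x(1 - 1.39·1.5) = 376 - 1.39·297.
So x* = -36.8/-1.08 = 33.9, and then y* = 297 - 1.5·33.9 = 246.

x* ≈ 33.9, y* ≈ 246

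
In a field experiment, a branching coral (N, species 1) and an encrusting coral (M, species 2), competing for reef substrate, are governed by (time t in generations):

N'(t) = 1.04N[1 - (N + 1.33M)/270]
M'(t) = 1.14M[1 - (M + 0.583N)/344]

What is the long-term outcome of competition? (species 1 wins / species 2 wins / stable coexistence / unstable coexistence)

species 2 excludes species 1

Compare the nullcline intercepts: K1/α12 = 270/1.33 = 203 < K2 = 344; K2/α21 = 344/0.583 = 590 > K1 = 270.
Since the inequalities point opposite ways, species 2 can invade but species 1 cannot.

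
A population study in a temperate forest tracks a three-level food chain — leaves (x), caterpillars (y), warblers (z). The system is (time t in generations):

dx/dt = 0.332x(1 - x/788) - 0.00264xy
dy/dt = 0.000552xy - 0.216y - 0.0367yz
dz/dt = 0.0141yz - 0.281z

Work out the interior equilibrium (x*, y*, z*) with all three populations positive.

x* ≈ 663, y* ≈ 19.9, z* ≈ 4.09

From dz/dt = 0: 0.0141y* = 0.281, so y* = 19.9.
From dx/dt = 0: 0.332(1 - x*/788) = 0.00264·19.9, giving x* = 788·(1 - 0.158) = 663.
From dy/dt = 0: 0.000552·663 - 0.216 = 0.0367z*, so z* = 0.15/0.0367 = 4.09.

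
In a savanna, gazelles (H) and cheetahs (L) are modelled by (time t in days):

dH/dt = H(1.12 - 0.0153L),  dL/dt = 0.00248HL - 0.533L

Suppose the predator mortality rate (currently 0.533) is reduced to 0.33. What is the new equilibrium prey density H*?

H* ≈ 133

At the interior fixed point, setting dL/dt = 0 with L > 0 fixes H* = (predator death rate)/(HL coefficient) — independent of the other coefficients.
With the change, H* = 0.33/0.00248 = 133; it falls from 215.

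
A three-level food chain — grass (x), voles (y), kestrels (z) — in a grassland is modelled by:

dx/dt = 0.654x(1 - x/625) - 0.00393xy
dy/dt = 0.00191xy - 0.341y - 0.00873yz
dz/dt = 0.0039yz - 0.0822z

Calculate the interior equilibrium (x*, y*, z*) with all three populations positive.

From dz/dt = 0: 0.0039y* = 0.0822, so y* = 21.1.
From dx/dt = 0: 0.654(1 - x*/625) = 0.00393·21.1, giving x* = 625·(1 - 0.127) = 546.
From dy/dt = 0: 0.00191·546 - 0.341 = 0.00873z*, so z* = 0.702/0.00873 = 80.4.

x* ≈ 546, y* ≈ 21.1, z* ≈ 80.4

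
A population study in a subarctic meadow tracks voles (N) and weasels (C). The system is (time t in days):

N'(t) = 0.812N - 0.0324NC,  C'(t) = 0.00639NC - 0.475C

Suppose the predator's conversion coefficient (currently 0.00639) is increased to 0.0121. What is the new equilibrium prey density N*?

At the interior fixed point, setting dC/dt = 0 with C > 0 fixes N* = (predator death rate)/(NC coefficient) — independent of the other coefficients.
With the change, N* = 0.475/0.0121 = 39.3; it falls from 74.3.

N* ≈ 39.3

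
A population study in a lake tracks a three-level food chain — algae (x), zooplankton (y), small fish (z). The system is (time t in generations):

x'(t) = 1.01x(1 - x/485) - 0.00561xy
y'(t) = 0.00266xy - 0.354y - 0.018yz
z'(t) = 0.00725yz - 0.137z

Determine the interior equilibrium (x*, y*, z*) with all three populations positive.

From dz/dt = 0: 0.00725y* = 0.137, so y* = 18.9.
From dx/dt = 0: 1.01(1 - x*/485) = 0.00561·18.9, giving x* = 485·(1 - 0.105) = 434.
From dy/dt = 0: 0.00266·434 - 0.354 = 0.018z*, so z* = 0.801/0.018 = 44.5.

x* ≈ 434, y* ≈ 18.9, z* ≈ 44.5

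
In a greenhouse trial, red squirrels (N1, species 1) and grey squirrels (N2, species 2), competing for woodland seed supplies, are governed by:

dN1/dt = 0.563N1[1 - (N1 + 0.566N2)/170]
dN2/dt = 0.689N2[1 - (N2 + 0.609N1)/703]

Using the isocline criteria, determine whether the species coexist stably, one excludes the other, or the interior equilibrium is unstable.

Compare the nullcline intercepts: K1/α12 = 170/0.566 = 300 < K2 = 703; K2/α21 = 703/0.609 = 1150 > K1 = 170.
Since the inequalities point opposite ways, species 2 can invade but species 1 cannot.

species 2 excludes species 1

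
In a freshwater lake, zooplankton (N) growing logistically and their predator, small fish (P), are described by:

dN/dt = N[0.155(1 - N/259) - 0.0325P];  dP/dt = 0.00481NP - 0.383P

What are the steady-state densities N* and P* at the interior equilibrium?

From dP/dt = 0 with P > 0: 0.00481N* = 0.383, so N* = 79.6.
Substitute into dN/dt = 0: 0.155(1 - 79.6/259) = 0.0325P*.
The bracket is 0.693, giving P* = 0.107/0.0325 = 3.3.

N* ≈ 79.6, P* ≈ 3.3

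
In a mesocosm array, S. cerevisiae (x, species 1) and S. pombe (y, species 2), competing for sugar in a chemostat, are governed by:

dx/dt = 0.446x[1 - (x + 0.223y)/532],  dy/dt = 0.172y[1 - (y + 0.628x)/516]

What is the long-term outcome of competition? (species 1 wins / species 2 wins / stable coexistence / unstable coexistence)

stable coexistence

Compare the nullcline intercepts: K1/α12 = 532/0.223 = 2390 > K2 = 516; K2/α21 = 516/0.628 = 822 > K1 = 532.
Since both inequalities hold, each species can invade when rare, so the interior equilibrium is stable.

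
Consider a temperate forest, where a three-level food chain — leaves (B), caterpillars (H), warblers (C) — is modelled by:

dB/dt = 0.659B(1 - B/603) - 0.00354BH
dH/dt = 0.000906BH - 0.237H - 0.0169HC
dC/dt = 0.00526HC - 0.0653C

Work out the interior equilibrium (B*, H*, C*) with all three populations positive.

From dC/dt = 0: 0.00526H* = 0.0653, so H* = 12.4.
From dB/dt = 0: 0.659(1 - B*/603) = 0.00354·12.4, giving B* = 603·(1 - 0.0667) = 563.
From dH/dt = 0: 0.000906·563 - 0.237 = 0.0169C*, so C* = 0.273/0.0169 = 16.1.

B* ≈ 563, H* ≈ 12.4, C* ≈ 16.1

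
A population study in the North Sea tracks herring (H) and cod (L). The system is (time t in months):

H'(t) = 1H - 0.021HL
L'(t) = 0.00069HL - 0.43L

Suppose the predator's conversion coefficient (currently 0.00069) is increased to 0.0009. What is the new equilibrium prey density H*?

At the interior fixed point, setting dL/dt = 0 with L > 0 fixes H* = (predator death rate)/(HL coefficient) — independent of the other coefficients.
With the change, H* = 0.43/0.0009 = 478; it falls from 623.

H* ≈ 478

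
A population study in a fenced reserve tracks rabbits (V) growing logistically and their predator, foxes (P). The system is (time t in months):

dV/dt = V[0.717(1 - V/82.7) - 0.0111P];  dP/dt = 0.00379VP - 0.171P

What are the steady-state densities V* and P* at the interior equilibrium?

From dP/dt = 0 with P > 0: 0.00379V* = 0.171, so V* = 45.1.
Substitute into dV/dt = 0: 0.717(1 - 45.1/82.7) = 0.0111P*.
The bracket is 0.454, giving P* = 0.326/0.0111 = 29.4.

V* ≈ 45.1, P* ≈ 29.4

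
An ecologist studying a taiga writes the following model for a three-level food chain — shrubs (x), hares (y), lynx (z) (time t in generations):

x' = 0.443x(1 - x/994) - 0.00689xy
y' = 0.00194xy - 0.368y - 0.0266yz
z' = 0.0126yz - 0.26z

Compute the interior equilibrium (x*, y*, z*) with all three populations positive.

x* ≈ 675, y* ≈ 20.6, z* ≈ 35.4

From dz/dt = 0: 0.0126y* = 0.26, so y* = 20.6.
From dx/dt = 0: 0.443(1 - x*/994) = 0.00689·20.6, giving x* = 994·(1 - 0.321) = 675.
From dy/dt = 0: 0.00194·675 - 0.368 = 0.0266z*, so z* = 0.941/0.0266 = 35.4.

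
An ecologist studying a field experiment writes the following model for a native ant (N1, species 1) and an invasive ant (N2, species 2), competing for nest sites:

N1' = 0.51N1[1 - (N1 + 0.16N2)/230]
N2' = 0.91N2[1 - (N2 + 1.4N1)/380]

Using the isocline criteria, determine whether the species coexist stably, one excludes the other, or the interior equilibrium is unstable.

stable coexistence

Compare the nullcline intercepts: K1/α12 = 230/0.16 = 1440 > K2 = 380; K2/α21 = 380/1.4 = 271 > K1 = 230.
Since both inequalities hold, each species can invade when rare, so the interior equilibrium is stable.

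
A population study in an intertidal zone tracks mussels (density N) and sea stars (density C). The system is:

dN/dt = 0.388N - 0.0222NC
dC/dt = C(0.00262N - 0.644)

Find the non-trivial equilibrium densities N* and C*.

N* ≈ 246, C* ≈ 17.5

Set dC/dt = 0 with C > 0: 0.00262N - 0.644 = 0, so N* = 0.644/0.00262 = 246.
Set dN/dt = 0 with N > 0: 0.388 - 0.0222C = 0, so C* = 0.388/0.0222 = 17.5.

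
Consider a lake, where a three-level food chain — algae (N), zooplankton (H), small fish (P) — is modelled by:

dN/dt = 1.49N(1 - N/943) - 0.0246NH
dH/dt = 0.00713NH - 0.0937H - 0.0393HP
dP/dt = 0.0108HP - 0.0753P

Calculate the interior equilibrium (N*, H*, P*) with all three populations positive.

N* ≈ 834, H* ≈ 6.97, P* ≈ 149

From dP/dt = 0: 0.0108H* = 0.0753, so H* = 6.97.
From dN/dt = 0: 1.49(1 - N*/943) = 0.0246·6.97, giving N* = 943·(1 - 0.115) = 834.
From dH/dt = 0: 0.00713·834 - 0.0937 = 0.0393P*, so P* = 5.86/0.0393 = 149.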